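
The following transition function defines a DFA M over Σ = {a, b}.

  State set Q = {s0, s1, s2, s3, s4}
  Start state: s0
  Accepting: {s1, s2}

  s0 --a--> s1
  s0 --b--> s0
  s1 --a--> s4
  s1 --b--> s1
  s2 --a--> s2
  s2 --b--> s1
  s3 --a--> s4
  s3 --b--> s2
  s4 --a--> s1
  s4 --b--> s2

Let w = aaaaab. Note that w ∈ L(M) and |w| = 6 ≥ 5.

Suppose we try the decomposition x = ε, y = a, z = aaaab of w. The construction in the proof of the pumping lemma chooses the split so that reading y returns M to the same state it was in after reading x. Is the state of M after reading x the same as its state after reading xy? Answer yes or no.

no

Run of M on the first 1 characters of w = a:
  step 0: s0  (start)
  step 1: s1  (read a: s0→s1)

After x (step 0): s0. After xy (step 1): s1.
They differ (s0 ≠ s1), so y is not a cycle from the state after x; this split is not the one the pumping-lemma construction produces, and pumping y need not keep the string in L(M).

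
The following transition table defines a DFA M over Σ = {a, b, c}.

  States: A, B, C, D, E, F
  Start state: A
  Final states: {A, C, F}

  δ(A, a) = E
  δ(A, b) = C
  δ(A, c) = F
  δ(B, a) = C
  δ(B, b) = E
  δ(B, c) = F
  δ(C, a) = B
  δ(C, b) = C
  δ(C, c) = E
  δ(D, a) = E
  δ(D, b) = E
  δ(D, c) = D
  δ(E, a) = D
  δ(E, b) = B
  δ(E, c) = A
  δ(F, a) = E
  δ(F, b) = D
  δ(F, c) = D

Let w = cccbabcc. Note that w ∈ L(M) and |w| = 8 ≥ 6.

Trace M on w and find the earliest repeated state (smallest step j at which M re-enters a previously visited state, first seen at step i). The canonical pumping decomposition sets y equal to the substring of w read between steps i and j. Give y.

State sequence: A -c-> F -c-> D -c-> D -b-> E -a-> D -b-> E -c-> A -c-> F
First repeat at step 3: D was already visited.

So i = 2, j = 3, giving x = w[0:2] = cc, y = w[2:3] = c, z = w[3:8] = babcc.
Check: |xy| = 3 ≤ 6 and |y| = 1 ≥ 1. Reading y takes M from D back to D, so every xyⁱz is accepted.

c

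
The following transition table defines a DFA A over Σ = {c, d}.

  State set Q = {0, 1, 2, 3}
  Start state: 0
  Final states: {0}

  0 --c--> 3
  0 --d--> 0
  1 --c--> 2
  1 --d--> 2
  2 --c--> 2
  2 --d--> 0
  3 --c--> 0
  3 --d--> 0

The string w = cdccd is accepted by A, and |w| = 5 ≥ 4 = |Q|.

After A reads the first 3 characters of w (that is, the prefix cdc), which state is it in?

Run of A on the first 3 characters of w = c d c:
  step 0: 0  (start)
  step 1: 3  (read c: 0→3)
  step 2: 0  (read d: 3→0)
  step 3: 3  (read c: 0→3)

After reading 3 characters, A is in state 3.

3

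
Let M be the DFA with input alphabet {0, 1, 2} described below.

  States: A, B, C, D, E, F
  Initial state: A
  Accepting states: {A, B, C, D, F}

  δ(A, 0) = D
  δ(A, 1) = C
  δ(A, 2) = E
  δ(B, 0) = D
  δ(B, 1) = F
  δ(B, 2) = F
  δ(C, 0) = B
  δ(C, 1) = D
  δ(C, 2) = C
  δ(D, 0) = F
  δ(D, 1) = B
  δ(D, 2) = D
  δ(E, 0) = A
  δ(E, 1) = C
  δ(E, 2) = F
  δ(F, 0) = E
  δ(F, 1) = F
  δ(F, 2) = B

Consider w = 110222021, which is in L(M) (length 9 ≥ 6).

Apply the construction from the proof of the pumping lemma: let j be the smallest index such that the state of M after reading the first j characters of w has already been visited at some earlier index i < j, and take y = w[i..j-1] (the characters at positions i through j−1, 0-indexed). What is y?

Run of M on w = 1 1 0 2 2 2 0 2 1:
  step 0: A  (start)
  step 1: C  (read 1: A→C)
  step 2: D  (read 1: C→D)
  step 3: F  (read 0: D→F)
  step 4: B  (read 2: F→B)
  step 5: F  (read 2: B→F)   ← first repeat (F seen earlier)
  step 6: B  (read 2: F→B)
  step 7: D  (read 0: B→D)
  step 8: D  (read 2: D→D)
  step 9: B  (read 1: D→B)

So i = 3, j = 5, giving x = w[0:3] = 110, y = w[3:5] = 22, z = w[5:9] = 2021.
Check: |xy| = 5 ≤ 6 and |y| = 2 ≥ 1. Reading y takes M from F back to F, so every xyⁱz is accepted.
The DFA has 6 states, so the proof of the pumping lemma guarantees a repeated state among the first 6+1 visited; the segment between the two visits is the pumpable y.

22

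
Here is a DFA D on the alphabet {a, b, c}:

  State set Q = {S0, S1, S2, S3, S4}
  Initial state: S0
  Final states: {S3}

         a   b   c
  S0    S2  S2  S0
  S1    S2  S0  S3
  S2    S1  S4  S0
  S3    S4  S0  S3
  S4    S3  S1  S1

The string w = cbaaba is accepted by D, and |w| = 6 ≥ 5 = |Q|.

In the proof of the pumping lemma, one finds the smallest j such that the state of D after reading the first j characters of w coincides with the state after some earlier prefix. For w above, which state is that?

Run of D on w = c b a a b a:
  step 0: S0  (start)
  step 1: S0  (read c: S0→S0)   ← first repeat (S0 seen earlier)
  step 2: S2  (read b: S0→S2)
  step 3: S1  (read a: S2→S1)
  step 4: S2  (read a: S1→S2)
  step 5: S4  (read b: S2→S4)
  step 6: S3  (read a: S4→S3)

The earliest repeat is at step j = 1: D is in S0, which it already visited at step i = 0.

S0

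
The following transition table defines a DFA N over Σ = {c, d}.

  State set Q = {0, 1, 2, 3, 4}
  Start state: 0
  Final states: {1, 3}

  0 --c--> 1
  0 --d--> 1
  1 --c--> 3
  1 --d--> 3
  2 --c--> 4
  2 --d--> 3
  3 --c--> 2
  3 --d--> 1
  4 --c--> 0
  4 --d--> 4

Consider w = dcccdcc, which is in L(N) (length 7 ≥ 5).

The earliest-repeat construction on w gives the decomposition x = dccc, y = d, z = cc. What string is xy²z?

xy^2z = dccc·d·d·cc = dcccddcc.
Reading y = d takes N from 4 back to 4, so after x·y·y the machine is still in 4, and z then leads to the accepting state 1. Hence dcccddcc ∈ L(N).

dcccddcc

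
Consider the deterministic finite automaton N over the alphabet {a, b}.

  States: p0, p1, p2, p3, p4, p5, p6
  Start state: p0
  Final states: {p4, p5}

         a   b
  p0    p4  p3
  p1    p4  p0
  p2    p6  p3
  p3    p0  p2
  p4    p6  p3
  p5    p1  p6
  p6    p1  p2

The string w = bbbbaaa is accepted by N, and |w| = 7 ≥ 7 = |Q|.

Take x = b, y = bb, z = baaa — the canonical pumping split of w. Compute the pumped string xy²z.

xy^2z = b·bb·bb·baaa = bbbbbbaaa.
Reading y = bb takes N from p3 back to p3, so after x·y·y the machine is still in p3, and z then leads to the accepting state p4. Hence bbbbbbaaa ∈ L(N).

bbbbbbaaa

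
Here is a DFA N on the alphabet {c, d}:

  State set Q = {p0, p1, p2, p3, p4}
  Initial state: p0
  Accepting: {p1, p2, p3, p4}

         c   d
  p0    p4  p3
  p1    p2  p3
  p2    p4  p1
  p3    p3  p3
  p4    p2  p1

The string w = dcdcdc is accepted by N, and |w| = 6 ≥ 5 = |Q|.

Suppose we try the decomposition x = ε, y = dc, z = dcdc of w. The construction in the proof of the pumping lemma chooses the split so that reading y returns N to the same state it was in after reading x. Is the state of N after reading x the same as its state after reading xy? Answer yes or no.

Run of N on the first 2 characters of w = d c:
  step 0: p0  (start)
  step 1: p3  (read d: p0→p3)
  step 2: p3  (read c: p3→p3)

After x (step 0): p0. After xy (step 2): p3.
They differ (p0 ≠ p3), so y is not a cycle from the state after x; this split is not the one the pumping-lemma construction produces, and pumping y need not keep the string in L(N).

no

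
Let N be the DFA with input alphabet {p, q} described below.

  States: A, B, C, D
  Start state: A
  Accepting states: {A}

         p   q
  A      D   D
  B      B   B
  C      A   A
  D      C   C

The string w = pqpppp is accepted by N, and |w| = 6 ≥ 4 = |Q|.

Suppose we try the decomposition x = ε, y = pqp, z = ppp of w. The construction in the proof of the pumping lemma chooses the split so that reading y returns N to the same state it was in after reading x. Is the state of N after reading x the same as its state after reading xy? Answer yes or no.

State sequence: A -p-> D -q-> C -p-> A

After x (step 0): A. After xy (step 3): A.
They match, so y = pqp drives N around a cycle from A back to itself; pumping y any number of times keeps N in A before reading z, and xyⁱz ∈ L(N) for every i ≥ 0.

yes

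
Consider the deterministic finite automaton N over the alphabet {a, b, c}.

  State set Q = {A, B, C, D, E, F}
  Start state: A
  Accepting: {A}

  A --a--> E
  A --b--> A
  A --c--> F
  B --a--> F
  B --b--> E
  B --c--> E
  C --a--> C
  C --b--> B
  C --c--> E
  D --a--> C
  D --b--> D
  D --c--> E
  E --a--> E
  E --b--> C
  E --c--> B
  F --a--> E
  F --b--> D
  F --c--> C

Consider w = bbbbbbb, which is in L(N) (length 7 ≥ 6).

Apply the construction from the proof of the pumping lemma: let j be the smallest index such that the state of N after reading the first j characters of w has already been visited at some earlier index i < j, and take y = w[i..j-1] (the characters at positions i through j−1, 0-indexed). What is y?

Run of N on w = b b b b b b b:
  step 0: A  (start)
  step 1: A  (read b: A→A)   ← first repeat (A seen earlier)
  step 2: A  (read b: A→A)
  step 3: A  (read b: A→A)
  step 4: A  (read b: A→A)
  step 5: A  (read b: A→A)
  step 6: A  (read b: A→A)
  step 7: A  (read b: A→A)

So i = 0, j = 1, giving x = w[0:0] = ε, y = w[0:1] = b, z = w[1:7] = bbbbbb.
Check: |xy| = 1 ≤ 6 and |y| = 1 ≥ 1. Reading y takes N from A back to A, so every xyⁱz is accepted.

b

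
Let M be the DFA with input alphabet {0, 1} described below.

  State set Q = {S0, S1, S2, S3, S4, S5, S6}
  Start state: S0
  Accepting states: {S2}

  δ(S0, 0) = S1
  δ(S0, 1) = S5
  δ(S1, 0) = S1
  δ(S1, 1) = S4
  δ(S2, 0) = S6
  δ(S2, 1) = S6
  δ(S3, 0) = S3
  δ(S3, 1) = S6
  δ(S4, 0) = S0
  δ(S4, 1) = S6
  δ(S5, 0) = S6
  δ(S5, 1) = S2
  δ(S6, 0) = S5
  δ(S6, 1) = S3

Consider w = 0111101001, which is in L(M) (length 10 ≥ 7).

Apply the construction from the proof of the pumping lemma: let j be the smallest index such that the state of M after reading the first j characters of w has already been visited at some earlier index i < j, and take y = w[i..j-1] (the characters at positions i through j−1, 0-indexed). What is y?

11

Run of M on w = 0 1 1 1 1 0 1 0 0 1:
  step 0: S0  (start)
  step 1: S1  (read 0: S0→S1)
  step 2: S4  (read 1: S1→S4)
  step 3: S6  (read 1: S4→S6)
  step 4: S3  (read 1: S6→S3)
  step 5: S6  (read 1: S3→S6)   ← first repeat (S6 seen earlier)
  step 6: S5  (read 0: S6→S5)
  step 7: S2  (read 1: S5→S2)
  step 8: S6  (read 0: S2→S6)
  step 9: S5  (read 0: S6→S5)
  step 10: S2  (read 1: S5→S2)

So i = 3, j = 5, giving x = w[0:3] = 011, y = w[3:5] = 11, z = w[5:10] = 01001.
Check: |xy| = 5 ≤ 7 and |y| = 2 ≥ 1. Reading y takes M from S6 back to S6, so every xyⁱz is accepted.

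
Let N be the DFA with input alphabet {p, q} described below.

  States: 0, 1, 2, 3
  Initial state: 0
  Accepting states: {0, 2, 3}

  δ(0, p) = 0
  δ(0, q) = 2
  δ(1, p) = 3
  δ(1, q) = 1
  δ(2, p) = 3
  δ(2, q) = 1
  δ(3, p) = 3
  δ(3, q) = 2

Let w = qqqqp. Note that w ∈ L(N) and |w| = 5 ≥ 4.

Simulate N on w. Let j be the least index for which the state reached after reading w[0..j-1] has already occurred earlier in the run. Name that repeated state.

Run of N on w = q q q q p:
  step 0: 0  (start)
  step 1: 2  (read q: 0→2)
  step 2: 1  (read q: 2→1)
  step 3: 1  (read q: 1→1)   ← first repeat (1 seen earlier)
  step 4: 1  (read q: 1→1)
  step 5: 3  (read p: 1→3)

The earliest repeat is at step j = 3: N is in 1, which it already visited at step i = 2.
With |Q| = 4, pigeonhole forces a state repeat no later than step 4; the substring read between the first and second visits to that state can be pumped.

1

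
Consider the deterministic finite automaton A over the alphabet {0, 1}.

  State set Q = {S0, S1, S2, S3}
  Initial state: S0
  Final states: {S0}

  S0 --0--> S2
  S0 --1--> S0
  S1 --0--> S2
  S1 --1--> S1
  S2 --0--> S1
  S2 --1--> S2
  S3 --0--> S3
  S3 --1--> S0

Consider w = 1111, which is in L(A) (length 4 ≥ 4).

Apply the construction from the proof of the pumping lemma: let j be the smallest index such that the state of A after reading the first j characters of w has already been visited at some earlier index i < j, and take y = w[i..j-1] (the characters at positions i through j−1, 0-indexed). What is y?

1

Run of A on w = 1 1 1 1:
  step 0: S0  (start)
  step 1: S0  (read 1: S0→S0)   ← first repeat (S0 seen earlier)
  step 2: S0  (read 1: S0→S0)
  step 3: S0  (read 1: S0→S0)
  step 4: S0  (read 1: S0→S0)

So i = 0, j = 1, giving x = w[0:0] = ε, y = w[0:1] = 1, z = w[1:4] = 111.
Check: |xy| = 1 ≤ 4 and |y| = 1 ≥ 1. Reading y takes A from S0 back to S0, so every xyⁱz is accepted.
Pumping length from the standard proof: p = 4 (the number of states). The repeated state found above gives |xy| = j ≤ 4 and |y| = j − i ≥ 1.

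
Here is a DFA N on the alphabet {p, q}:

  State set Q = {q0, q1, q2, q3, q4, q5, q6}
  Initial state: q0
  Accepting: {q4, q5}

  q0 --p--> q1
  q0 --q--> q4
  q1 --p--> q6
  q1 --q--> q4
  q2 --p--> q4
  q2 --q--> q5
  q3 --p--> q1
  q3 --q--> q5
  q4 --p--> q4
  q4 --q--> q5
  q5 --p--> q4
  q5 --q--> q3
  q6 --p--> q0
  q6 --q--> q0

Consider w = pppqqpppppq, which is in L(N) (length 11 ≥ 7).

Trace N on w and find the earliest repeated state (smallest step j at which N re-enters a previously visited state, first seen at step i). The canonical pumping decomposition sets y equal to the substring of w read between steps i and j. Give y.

State sequence: q0 -p-> q1 -p-> q6 -p-> q0 -q-> q4 -q-> q5 -p-> q4 -p-> q4 -p-> q4 -p-> q4 -p-> q4 -q-> q5
First repeat at step 3: q0 was already visited.

So i = 0, j = 3, giving x = w[0:0] = ε, y = w[0:3] = ppp, z = w[3:11] = qqpppppq.
Check: |xy| = 3 ≤ 7 and |y| = 3 ≥ 1. Reading y takes N from q0 back to q0, so every xyⁱz is accepted.

ppp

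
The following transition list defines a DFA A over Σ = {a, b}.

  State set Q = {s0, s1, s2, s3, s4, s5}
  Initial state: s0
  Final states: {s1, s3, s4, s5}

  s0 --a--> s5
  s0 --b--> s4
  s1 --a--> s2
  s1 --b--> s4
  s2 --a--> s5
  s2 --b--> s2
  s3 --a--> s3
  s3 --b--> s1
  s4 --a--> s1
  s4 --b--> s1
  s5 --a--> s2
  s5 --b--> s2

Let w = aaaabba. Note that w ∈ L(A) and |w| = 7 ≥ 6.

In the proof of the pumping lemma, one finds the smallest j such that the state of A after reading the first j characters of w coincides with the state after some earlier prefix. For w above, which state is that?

s5

State sequence: s0 -a-> s5 -a-> s2 -a-> s5 -a-> s2 -b-> s2 -b-> s2 -a-> s5
First repeat at step 3: s5 was already visited.

The earliest repeat is at step j = 3: A is in s5, which it already visited at step i = 1.
Pumping length from the standard proof: p = 6 (the number of states). The repeated state found above gives |xy| = j ≤ 6 and |y| = j − i ≥ 1.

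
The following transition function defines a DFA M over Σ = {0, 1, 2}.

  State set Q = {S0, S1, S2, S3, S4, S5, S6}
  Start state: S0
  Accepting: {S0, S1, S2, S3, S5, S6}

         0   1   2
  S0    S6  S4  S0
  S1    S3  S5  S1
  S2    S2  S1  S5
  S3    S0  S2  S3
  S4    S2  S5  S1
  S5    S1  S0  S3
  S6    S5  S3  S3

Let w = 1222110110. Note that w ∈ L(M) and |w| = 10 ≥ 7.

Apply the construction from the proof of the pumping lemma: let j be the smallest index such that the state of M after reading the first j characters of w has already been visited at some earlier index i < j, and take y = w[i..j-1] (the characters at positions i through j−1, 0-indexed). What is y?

2

State sequence: S0 -1-> S4 -2-> S1 -2-> S1 -2-> S1 -1-> S5 -1-> S0 -0-> S6 -1-> S3 -1-> S2 -0-> S2
First repeat at step 3: S1 was already visited.

So i = 2, j = 3, giving x = w[0:2] = 12, y = w[2:3] = 2, z = w[3:10] = 2110110.
Check: |xy| = 3 ≤ 7 and |y| = 1 ≥ 1. Reading y takes M from S1 back to S1, so every xyⁱz is accepted.
Pumping length from the standard proof: p = 7 (the number of states). The repeated state found above gives |xy| = j ≤ 7 and |y| = j − i ≥ 1.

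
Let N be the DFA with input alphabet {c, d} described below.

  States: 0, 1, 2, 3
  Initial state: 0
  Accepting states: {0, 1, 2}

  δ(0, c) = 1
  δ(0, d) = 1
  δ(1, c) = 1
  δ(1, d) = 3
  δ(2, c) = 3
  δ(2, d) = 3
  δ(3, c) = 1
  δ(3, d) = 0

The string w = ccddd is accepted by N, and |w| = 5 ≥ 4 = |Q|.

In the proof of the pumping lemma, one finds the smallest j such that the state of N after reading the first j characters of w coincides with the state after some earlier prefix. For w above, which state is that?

1

Run of N on w = c c d d d:
  step 0: 0  (start)
  step 1: 1  (read c: 0→1)
  step 2: 1  (read c: 1→1)   ← first repeat (1 seen earlier)
  step 3: 3  (read d: 1→3)
  step 4: 0  (read d: 3→0)
  step 5: 1  (read d: 0→1)

The earliest repeat is at step j = 2: N is in 1, which it already visited at step i = 1.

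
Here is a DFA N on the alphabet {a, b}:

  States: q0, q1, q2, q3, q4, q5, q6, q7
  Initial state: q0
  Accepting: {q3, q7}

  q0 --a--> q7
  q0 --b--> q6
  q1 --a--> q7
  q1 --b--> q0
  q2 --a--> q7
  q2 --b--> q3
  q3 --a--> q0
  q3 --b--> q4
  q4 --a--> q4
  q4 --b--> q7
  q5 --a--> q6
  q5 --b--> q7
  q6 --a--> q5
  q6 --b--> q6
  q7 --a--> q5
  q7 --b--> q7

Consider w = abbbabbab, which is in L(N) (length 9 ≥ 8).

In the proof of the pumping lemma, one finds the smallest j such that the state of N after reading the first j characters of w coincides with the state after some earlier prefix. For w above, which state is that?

State sequence: q0 -a-> q7 -b-> q7 -b-> q7 -b-> q7 -a-> q5 -b-> q7 -b-> q7 -a-> q5 -b-> q7
First repeat at step 2: q7 was already visited.

The earliest repeat is at step j = 2: N is in q7, which it already visited at step i = 1.
Pumping length from the standard proof: p = 8 (the number of states). The repeated state found above gives |xy| = j ≤ 8 and |y| = j − i ≥ 1.

q7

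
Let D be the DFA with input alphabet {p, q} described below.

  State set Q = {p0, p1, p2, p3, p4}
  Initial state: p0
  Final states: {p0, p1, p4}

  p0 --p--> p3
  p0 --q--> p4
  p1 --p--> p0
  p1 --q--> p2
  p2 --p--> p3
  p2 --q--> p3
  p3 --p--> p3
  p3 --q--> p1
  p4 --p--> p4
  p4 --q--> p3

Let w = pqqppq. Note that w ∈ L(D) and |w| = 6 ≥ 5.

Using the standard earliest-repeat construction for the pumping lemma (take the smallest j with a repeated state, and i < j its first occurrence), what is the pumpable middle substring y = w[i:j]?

State sequence: p0 -p-> p3 -q-> p1 -q-> p2 -p-> p3 -p-> p3 -q-> p1
First repeat at step 4: p3 was already visited.

So i = 1, j = 4, giving x = w[0:1] = p, y = w[1:4] = qqp, z = w[4:6] = pq.
Check: |xy| = 4 ≤ 5 and |y| = 3 ≥ 1. Reading y takes D from p3 back to p3, so every xyⁱz is accepted.

qqp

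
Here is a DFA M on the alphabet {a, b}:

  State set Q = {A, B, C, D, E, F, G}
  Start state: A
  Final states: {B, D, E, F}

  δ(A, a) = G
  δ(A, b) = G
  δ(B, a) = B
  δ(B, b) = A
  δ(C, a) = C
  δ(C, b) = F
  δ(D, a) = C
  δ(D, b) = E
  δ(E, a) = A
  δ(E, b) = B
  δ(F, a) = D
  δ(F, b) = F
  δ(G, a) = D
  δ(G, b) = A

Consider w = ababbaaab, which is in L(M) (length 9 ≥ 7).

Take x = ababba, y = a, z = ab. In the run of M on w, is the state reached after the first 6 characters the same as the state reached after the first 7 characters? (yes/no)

no

Run of M on the first 7 characters of w = a b a b b a a:
  step 0: A  (start)
  step 1: G  (read a: A→G)
  step 2: A  (read b: G→A)
  step 3: G  (read a: A→G)
  step 4: A  (read b: G→A)
  step 5: G  (read b: A→G)
  step 6: D  (read a: G→D)
  step 7: C  (read a: D→C)

After x (step 6): D. After xy (step 7): C.
They differ (D ≠ C), so y is not a cycle from the state after x; this split is not the one the pumping-lemma construction produces, and pumping y need not keep the string in L(M).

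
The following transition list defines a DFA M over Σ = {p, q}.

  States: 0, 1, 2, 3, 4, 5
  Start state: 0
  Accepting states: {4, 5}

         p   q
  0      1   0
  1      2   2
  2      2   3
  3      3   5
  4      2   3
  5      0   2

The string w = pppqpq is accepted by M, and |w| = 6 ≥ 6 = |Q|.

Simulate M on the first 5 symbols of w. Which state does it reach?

State sequence: 0 -p-> 1 -p-> 2 -p-> 2 -q-> 3 -p-> 3

After reading 5 characters, M is in state 3.
(This kind of state-tracing is the core of the pumping-lemma construction: with 6 states, pigeonhole forces a repeat within the first 6 steps.)

3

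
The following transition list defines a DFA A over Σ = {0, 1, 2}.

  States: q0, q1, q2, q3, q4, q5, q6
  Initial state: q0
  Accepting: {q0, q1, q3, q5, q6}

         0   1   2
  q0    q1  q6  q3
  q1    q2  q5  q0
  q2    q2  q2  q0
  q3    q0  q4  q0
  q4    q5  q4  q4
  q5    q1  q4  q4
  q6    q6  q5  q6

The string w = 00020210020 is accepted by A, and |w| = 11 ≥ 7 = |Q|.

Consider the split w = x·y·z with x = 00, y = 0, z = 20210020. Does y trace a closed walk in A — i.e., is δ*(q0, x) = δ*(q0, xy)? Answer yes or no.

State sequence: q0 -0-> q1 -0-> q2 -0-> q2

After x (step 2): q2. After xy (step 3): q2.
They match, so y = 0 drives A around a cycle from q2 back to itself; pumping y any number of times keeps A in q2 before reading z, and xyⁱz ∈ L(A) for every i ≥ 0.

yes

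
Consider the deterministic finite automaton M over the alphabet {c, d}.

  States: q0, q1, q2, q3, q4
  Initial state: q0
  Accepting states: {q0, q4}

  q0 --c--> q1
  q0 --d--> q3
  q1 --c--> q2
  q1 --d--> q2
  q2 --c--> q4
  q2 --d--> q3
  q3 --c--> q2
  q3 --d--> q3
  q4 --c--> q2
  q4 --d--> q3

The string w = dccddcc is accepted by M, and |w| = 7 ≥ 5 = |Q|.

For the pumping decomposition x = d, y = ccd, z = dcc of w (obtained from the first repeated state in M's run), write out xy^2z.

xy^2z = d·ccd·ccd·dcc = dccdccddcc.
Reading y = ccd takes M from q3 back to q3, so after x·y·y the machine is still in q3, and z then leads to the accepting state q4. Hence dccdccddcc ∈ L(M).

dccdccddcc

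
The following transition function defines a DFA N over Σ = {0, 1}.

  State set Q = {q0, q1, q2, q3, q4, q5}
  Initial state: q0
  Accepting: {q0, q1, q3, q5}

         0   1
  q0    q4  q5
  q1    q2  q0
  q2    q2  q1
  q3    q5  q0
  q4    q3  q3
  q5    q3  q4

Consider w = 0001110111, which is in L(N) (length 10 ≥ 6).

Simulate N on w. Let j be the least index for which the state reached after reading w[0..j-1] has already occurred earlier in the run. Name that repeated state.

q4

State sequence: q0 -0-> q4 -0-> q3 -0-> q5 -1-> q4 -1-> q3 -1-> q0 -0-> q4 -1-> q3 -1-> q0 -1-> q5
First repeat at step 4: q4 was already visited.

The earliest repeat is at step j = 4: N is in q4, which it already visited at step i = 1.
Since N has 6 states, any run of length ≥ 6 visits 6+1 states, so by pigeonhole some state repeats within the first 6 steps — that repeat gives the pumpable loop.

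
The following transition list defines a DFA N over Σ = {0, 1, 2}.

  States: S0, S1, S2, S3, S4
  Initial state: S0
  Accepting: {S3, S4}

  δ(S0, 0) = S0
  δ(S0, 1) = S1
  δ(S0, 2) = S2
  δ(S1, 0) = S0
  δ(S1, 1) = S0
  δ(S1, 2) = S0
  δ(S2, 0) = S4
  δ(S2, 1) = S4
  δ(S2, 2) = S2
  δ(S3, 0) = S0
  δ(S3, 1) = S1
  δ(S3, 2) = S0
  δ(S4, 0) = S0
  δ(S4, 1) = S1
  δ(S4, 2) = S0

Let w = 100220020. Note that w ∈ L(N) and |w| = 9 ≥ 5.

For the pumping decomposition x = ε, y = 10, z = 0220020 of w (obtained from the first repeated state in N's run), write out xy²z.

10100220020

xy^2z = ε·10·10·0220020 = 10100220020.
Reading y = 10 takes N from S0 back to S0, so after x·y·y the machine is still in S0, and z then leads to the accepting state S4. Hence 10100220020 ∈ L(N).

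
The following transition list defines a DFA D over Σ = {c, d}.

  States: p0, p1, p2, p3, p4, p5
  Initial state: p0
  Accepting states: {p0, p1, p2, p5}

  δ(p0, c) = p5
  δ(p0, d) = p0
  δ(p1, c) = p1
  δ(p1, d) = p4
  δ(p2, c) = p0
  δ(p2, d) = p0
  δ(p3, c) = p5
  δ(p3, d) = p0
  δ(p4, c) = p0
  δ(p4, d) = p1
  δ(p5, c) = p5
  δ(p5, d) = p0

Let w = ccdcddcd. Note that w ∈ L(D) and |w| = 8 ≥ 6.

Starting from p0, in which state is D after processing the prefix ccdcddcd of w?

p0

Run of D on the first 8 characters of w = c c d c d d c d:
  step 0: p0  (start)
  step 1: p5  (read c: p0→p5)
  step 2: p5  (read c: p5→p5)
  step 3: p0  (read d: p5→p0)
  step 4: p5  (read c: p0→p5)
  step 5: p0  (read d: p5→p0)
  step 6: p0  (read d: p0→p0)
  step 7: p5  (read c: p0→p5)
  step 8: p0  (read d: p5→p0)

After reading 8 characters, D is in state p0.
(This kind of state-tracing is the core of the pumping-lemma construction: with 6 states, pigeonhole forces a repeat within the first 6 steps.)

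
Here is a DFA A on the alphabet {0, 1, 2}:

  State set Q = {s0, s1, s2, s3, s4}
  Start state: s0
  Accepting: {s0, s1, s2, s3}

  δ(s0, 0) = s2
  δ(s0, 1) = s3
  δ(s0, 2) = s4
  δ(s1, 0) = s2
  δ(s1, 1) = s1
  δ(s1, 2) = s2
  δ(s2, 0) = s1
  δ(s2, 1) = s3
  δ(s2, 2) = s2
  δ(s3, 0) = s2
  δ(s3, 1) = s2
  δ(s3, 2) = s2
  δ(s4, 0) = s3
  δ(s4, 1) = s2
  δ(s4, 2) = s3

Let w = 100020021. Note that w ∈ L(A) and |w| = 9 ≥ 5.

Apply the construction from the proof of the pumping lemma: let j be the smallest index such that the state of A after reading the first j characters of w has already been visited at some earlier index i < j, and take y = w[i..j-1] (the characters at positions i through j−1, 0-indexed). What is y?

Run of A on w = 1 0 0 0 2 0 0 2 1:
  step 0: s0  (start)
  step 1: s3  (read 1: s0→s3)
  step 2: s2  (read 0: s3→s2)
  step 3: s1  (read 0: s2→s1)
  step 4: s2  (read 0: s1→s2)   ← first repeat (s2 seen earlier)
  step 5: s2  (read 2: s2→s2)
  step 6: s1  (read 0: s2→s1)
  step 7: s2  (read 0: s1→s2)
  step 8: s2  (read 2: s2→s2)
  step 9: s3  (read 1: s2→s3)

So i = 2, j = 4, giving x = w[0:2] = 10, y = w[2:4] = 00, z = w[4:9] = 20021.
Check: |xy| = 4 ≤ 5 and |y| = 2 ≥ 1. Reading y takes A from s2 back to s2, so every xyⁱz is accepted.

00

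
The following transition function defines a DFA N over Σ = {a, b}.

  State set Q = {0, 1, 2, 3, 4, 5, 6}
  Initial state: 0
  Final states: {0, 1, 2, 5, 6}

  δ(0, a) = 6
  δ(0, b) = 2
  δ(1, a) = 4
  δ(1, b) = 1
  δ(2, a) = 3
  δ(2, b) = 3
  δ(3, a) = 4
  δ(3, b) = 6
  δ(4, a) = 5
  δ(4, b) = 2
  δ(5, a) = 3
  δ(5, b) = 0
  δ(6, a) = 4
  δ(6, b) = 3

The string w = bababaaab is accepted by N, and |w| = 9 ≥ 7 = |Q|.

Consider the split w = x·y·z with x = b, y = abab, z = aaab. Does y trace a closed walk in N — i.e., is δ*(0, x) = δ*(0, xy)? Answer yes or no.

yes

Run of N on the first 5 characters of w = b a b a b:
  step 0: 0  (start)
  step 1: 2  (read b: 0→2)
  step 2: 3  (read a: 2→3)
  step 3: 6  (read b: 3→6)
  step 4: 4  (read a: 6→4)
  step 5: 2  (read b: 4→2)

After x (step 1): 2. After xy (step 5): 2.
They match, so y = abab drives N around a cycle from 2 back to itself; pumping y any number of times keeps N in 2 before reading z, and xyⁱz ∈ L(N) for every i ≥ 0.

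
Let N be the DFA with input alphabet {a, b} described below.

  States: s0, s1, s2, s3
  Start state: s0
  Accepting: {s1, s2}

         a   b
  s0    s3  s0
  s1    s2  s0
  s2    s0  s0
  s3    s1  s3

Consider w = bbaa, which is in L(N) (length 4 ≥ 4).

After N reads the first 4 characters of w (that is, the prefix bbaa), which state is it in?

Run of N on the first 4 characters of w = b b a a:
  step 0: s0  (start)
  step 1: s0  (read b: s0→s0)
  step 2: s0  (read b: s0→s0)
  step 3: s3  (read a: s0→s3)
  step 4: s1  (read a: s3→s1)

After reading 4 characters, N is in state s1.

s1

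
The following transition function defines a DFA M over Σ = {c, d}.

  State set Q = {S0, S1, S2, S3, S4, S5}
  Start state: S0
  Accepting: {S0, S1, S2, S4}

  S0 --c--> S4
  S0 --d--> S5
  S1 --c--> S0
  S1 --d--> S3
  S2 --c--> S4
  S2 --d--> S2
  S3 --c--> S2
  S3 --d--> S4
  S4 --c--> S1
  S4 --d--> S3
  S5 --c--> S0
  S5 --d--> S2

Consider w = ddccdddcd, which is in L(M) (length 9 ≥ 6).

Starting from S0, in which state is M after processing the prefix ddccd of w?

S3

Run of M on the first 5 characters of w = d d c c d:
  step 0: S0  (start)
  step 1: S5  (read d: S0→S5)
  step 2: S2  (read d: S5→S2)
  step 3: S4  (read c: S2→S4)
  step 4: S1  (read c: S4→S1)
  step 5: S3  (read d: S1→S3)

After reading 5 characters, M is in state S3.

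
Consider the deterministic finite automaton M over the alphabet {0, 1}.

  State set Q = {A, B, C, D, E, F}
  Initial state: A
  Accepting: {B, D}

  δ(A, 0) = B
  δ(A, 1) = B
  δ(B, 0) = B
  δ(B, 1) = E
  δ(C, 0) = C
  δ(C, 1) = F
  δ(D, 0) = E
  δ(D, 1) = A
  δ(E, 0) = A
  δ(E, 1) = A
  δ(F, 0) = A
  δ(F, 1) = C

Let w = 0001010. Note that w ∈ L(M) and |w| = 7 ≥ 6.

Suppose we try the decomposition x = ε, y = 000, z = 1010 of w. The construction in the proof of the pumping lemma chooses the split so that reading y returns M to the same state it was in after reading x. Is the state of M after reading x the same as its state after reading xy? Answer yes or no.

Run of M on the first 3 characters of w = 0 0 0:
  step 0: A  (start)
  step 1: B  (read 0: A→B)
  step 2: B  (read 0: B→B)
  step 3: B  (read 0: B→B)

After x (step 0): A. After xy (step 3): B.
They differ (A ≠ B), so y is not a cycle from the state after x; this split is not the one the pumping-lemma construction produces, and pumping y need not keep the string in L(M).

no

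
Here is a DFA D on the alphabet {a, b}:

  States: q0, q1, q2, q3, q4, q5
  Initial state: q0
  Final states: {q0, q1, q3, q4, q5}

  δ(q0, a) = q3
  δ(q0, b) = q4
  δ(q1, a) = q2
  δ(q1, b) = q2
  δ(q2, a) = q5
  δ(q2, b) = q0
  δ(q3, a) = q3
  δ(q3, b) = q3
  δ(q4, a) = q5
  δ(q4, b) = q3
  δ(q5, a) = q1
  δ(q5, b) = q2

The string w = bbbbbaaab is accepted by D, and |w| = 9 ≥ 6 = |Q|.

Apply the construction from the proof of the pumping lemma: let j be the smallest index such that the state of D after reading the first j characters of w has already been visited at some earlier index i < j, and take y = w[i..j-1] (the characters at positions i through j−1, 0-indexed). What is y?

State sequence: q0 -b-> q4 -b-> q3 -b-> q3 -b-> q3 -b-> q3 -a-> q3 -a-> q3 -a-> q3 -b-> q3
First repeat at step 3: q3 was already visited.

So i = 2, j = 3, giving x = w[0:2] = bb, y = w[2:3] = b, z = w[3:9] = bbaaab.
Check: |xy| = 3 ≤ 6 and |y| = 1 ≥ 1. Reading y takes D from q3 back to q3, so every xyⁱz is accepted.

b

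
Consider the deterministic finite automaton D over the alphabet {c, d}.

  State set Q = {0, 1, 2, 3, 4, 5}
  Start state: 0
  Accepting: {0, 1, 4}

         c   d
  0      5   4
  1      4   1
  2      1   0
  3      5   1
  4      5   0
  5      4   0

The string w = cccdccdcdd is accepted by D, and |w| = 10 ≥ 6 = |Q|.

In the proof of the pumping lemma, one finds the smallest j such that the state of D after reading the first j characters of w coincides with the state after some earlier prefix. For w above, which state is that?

5

State sequence: 0 -c-> 5 -c-> 4 -c-> 5 -d-> 0 -c-> 5 -c-> 4 -d-> 0 -c-> 5 -d-> 0 -d-> 4
First repeat at step 3: 5 was already visited.

The earliest repeat is at step j = 3: D is in 5, which it already visited at step i = 1.
With |Q| = 6, pigeonhole forces a state repeat no later than step 6; the substring read between the first and second visits to that state can be pumped.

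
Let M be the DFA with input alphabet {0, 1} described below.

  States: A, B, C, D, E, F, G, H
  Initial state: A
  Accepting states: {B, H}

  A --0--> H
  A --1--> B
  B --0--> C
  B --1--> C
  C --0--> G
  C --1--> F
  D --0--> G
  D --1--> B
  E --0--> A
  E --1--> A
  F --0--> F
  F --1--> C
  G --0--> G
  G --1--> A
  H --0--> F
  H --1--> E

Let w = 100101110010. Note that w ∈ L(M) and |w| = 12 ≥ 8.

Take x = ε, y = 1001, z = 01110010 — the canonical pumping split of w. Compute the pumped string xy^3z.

10011001100101110010

xy^3z = ε·1001·1001·1001·01110010 = 10011001100101110010.
Reading y = 1001 takes M from A back to A, so after x·y·y·y the machine is still in A, and z then leads to the accepting state H. Hence 10011001100101110010 ∈ L(M).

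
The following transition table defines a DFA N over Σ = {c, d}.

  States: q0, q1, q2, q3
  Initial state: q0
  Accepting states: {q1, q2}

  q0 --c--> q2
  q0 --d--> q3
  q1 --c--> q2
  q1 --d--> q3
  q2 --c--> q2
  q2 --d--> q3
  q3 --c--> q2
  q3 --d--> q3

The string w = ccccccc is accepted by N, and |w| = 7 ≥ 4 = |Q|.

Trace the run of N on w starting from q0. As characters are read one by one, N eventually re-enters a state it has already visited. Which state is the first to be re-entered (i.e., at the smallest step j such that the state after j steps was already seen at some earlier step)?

Run of N on w = c c c c c c c:
  step 0: q0  (start)
  step 1: q2  (read c: q0→q2)
  step 2: q2  (read c: q2→q2)   ← first repeat (q2 seen earlier)
  step 3: q2  (read c: q2→q2)
  step 4: q2  (read c: q2→q2)
  step 5: q2  (read c: q2→q2)
  step 6: q2  (read c: q2→q2)
  step 7: q2  (read c: q2→q2)

The earliest repeat is at step j = 2: N is in q2, which it already visited at step i = 1.
The DFA has 4 states, so the proof of the pumping lemma guarantees a repeated state among the first 4+1 visited; the segment between the two visits is the pumpable y.

q2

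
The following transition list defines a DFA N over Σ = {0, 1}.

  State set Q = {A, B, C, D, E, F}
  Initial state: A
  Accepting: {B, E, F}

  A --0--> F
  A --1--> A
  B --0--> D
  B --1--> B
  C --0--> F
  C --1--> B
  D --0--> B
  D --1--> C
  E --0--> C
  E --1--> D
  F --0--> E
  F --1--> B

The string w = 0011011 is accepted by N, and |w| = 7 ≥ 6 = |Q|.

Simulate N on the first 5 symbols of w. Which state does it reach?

Run of N on the first 5 characters of w = 0 0 1 1 0:
  step 0: A  (start)
  step 1: F  (read 0: A→F)
  step 2: E  (read 0: F→E)
  step 3: D  (read 1: E→D)
  step 4: C  (read 1: D→C)
  step 5: F  (read 0: C→F)

After reading 5 characters, N is in state F.

F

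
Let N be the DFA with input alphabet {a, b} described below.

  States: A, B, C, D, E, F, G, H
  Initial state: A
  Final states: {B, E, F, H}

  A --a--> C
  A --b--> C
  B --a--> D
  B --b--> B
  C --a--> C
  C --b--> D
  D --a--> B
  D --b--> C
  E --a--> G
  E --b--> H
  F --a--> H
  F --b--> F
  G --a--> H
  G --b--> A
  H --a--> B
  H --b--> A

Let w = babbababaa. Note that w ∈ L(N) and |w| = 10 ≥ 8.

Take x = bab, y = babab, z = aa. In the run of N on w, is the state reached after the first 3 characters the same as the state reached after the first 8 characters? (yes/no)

State sequence: A -b-> C -a-> C -b-> D -b-> C -a-> C -b-> D -a-> B -b-> B

After x (step 3): D. After xy (step 8): B.
They differ (D ≠ B), so y is not a cycle from the state after x; this split is not the one the pumping-lemma construction produces, and pumping y need not keep the string in L(N).

no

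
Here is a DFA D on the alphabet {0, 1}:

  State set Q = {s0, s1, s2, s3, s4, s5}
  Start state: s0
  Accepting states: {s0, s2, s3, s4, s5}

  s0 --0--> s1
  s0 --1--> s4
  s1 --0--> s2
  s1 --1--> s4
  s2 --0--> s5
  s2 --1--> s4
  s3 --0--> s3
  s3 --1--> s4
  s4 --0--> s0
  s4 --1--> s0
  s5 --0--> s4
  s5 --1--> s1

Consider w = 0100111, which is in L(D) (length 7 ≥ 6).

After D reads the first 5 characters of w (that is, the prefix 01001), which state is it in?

Run of D on the first 5 characters of w = 0 1 0 0 1:
  step 0: s0  (start)
  step 1: s1  (read 0: s0→s1)
  step 2: s4  (read 1: s1→s4)
  step 3: s0  (read 0: s4→s0)
  step 4: s1  (read 0: s0→s1)
  step 5: s4  (read 1: s1→s4)

After reading 5 characters, D is in state s4.

s4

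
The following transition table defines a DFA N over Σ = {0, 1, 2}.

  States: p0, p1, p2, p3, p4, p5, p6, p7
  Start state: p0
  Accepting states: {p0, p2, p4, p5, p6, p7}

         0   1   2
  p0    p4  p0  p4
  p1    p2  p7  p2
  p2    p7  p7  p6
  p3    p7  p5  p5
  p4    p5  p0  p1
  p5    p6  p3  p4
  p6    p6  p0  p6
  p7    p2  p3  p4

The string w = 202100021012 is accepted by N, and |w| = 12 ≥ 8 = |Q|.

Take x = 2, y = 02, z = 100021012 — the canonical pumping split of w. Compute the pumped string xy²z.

xy^2z = 2·02·02·100021012 = 20202100021012.
Reading y = 02 takes N from p4 back to p4, so after x·y·y the machine is still in p4, and z then leads to the accepting state p4. Hence 20202100021012 ∈ L(N).

20202100021012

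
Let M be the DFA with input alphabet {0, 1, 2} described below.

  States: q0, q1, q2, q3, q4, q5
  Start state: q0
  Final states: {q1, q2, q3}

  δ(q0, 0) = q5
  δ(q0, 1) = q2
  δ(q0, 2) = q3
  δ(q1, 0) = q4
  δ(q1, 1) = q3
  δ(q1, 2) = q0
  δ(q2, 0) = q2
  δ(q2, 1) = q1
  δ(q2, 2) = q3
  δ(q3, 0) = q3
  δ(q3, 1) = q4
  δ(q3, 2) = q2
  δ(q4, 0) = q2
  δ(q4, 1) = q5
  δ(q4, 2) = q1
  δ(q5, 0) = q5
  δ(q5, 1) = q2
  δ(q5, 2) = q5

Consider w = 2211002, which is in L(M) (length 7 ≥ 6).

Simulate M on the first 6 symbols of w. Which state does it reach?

Run of M on the first 6 characters of w = 2 2 1 1 0 0:
  step 0: q0  (start)
  step 1: q3  (read 2: q0→q3)
  step 2: q2  (read 2: q3→q2)
  step 3: q1  (read 1: q2→q1)
  step 4: q3  (read 1: q1→q3)
  step 5: q3  (read 0: q3→q3)
  step 6: q3  (read 0: q3→q3)

After reading 6 characters, M is in state q3.

q3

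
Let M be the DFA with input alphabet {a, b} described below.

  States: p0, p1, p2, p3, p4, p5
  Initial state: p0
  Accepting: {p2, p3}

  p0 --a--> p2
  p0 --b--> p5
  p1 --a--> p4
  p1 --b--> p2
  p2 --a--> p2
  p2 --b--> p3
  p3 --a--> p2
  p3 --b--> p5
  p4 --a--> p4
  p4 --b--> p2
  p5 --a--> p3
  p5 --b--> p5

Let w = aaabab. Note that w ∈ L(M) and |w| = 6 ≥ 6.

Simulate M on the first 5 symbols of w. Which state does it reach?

Run of M on the first 5 characters of w = a a a b a:
  step 0: p0  (start)
  step 1: p2  (read a: p0→p2)
  step 2: p2  (read a: p2→p2)
  step 3: p2  (read a: p2→p2)
  step 4: p3  (read b: p2→p3)
  step 5: p2  (read a: p3→p2)

After reading 5 characters, M is in state p2.

p2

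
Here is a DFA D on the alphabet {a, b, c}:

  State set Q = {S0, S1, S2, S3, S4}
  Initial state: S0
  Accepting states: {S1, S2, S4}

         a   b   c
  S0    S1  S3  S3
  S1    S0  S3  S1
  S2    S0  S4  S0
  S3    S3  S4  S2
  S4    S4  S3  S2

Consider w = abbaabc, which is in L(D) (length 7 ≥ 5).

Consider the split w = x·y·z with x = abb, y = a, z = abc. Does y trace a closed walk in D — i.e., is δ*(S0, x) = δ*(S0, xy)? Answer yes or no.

yes

Run of D on the first 4 characters of w = a b b a:
  step 0: S0  (start)
  step 1: S1  (read a: S0→S1)
  step 2: S3  (read b: S1→S3)
  step 3: S4  (read b: S3→S4)
  step 4: S4  (read a: S4→S4)

After x (step 3): S4. After xy (step 4): S4.
They match, so y = a drives D around a cycle from S4 back to itself; pumping y any number of times keeps D in S4 before reading z, and xyⁱz ∈ L(D) for every i ≥ 0.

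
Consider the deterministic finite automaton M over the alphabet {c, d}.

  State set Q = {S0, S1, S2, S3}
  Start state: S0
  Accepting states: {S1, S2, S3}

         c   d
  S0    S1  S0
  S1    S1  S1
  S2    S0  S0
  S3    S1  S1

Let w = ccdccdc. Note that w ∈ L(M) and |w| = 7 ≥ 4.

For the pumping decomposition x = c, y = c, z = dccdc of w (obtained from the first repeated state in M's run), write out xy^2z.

cccdccdc

xy^2z = c·c·c·dccdc = cccdccdc.
Reading y = c takes M from S1 back to S1, so after x·y·y the machine is still in S1, and z then leads to the accepting state S1. Hence cccdccdc ∈ L(M).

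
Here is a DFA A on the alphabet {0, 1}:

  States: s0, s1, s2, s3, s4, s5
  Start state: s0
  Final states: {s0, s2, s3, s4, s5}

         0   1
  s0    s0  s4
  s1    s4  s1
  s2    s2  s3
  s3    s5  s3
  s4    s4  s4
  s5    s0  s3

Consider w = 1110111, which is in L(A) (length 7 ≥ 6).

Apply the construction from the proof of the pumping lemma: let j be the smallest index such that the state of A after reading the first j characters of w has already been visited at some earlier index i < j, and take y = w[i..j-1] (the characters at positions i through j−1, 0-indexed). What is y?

1

State sequence: s0 -1-> s4 -1-> s4 -1-> s4 -0-> s4 -1-> s4 -1-> s4 -1-> s4
First repeat at step 2: s4 was already visited.

So i = 1, j = 2, giving x = w[0:1] = 1, y = w[1:2] = 1, z = w[2:7] = 10111.
Check: |xy| = 2 ≤ 6 and |y| = 1 ≥ 1. Reading y takes A from s4 back to s4, so every xyⁱz is accepted.
The DFA has 6 states, so the proof of the pumping lemma guarantees a repeated state among the first 6+1 visited; the segment between the two visits is the pumpable y.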